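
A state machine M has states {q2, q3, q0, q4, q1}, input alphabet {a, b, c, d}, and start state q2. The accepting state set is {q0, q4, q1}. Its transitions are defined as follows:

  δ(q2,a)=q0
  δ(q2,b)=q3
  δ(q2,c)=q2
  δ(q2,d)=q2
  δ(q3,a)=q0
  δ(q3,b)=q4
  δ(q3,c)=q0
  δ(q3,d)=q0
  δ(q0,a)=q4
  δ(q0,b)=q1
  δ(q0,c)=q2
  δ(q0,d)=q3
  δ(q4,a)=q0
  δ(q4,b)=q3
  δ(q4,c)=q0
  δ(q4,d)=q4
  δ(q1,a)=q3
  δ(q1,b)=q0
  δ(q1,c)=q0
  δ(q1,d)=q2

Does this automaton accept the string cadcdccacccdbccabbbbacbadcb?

No

start at q2
read 'c': q2 → q2
read 'a': q2 → q0
read 'd': q0 → q3
read 'c': q3 → q0
read 'd': q0 → q3
read 'c': q3 → q0
read 'c': q0 → q2
read 'a': q2 → q0
read 'c': q0 → q2
read 'c': q2 → q2
read 'c': q2 → q2
read 'd': q2 → q2
read 'b': q2 → q3
read 'c': q3 → q0
read 'c': q0 → q2
read 'a': q2 → q0
read 'b': q0 → q1
read 'b': q1 → q0
read 'b': q0 → q1
read 'b': q1 → q0
read 'a': q0 → q4
read 'c': q4 → q0
read 'b': q0 → q1
read 'a': q1 → q3
read 'd': q3 → q0
read 'c': q0 → q2
read 'b': q2 → q3
End state q3 is not accepting.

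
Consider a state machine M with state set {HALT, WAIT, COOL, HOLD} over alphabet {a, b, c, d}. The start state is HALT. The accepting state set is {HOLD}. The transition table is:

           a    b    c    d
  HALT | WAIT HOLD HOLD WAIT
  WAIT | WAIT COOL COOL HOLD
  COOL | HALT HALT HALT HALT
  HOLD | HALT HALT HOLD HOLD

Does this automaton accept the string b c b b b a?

HALT → HOLD → HOLD → HALT → HOLD → HALT → WAIT
End state WAIT is not accepting.

No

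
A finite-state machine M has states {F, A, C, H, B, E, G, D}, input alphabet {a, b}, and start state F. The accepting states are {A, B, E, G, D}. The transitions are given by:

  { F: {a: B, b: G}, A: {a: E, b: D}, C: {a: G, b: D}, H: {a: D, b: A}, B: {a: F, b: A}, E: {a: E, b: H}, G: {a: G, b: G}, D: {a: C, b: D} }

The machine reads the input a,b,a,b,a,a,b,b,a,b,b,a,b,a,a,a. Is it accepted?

Yes

Trace: F -a-> B -b-> A -a-> E -b-> H -a-> D -a-> C -b-> D -b-> D -a-> C -b-> D -b-> D -a-> C -b-> D -a-> C -a-> G -a-> G
End state G is accepting.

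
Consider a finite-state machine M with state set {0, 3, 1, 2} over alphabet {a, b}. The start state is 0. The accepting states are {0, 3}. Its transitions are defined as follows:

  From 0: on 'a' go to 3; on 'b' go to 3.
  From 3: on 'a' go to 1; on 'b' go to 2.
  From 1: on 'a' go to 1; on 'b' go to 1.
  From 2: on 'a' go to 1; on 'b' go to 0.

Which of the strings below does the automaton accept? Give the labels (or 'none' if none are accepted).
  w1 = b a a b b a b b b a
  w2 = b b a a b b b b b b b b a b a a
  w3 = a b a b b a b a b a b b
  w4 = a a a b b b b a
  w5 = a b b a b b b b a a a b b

none

w1: 0 → 3 → 1 → 1 → 1 → 1 → 1 → 1 → 1 → 1 → 1  → end 1, rejected
w2: 0 → 3 → 2 → 1 → 1 → 1 → 1 → 1 → 1 → 1 → 1 → 1 → 1 → 1 → 1 → 1 → 1  → end 1, rejected
w3: 0 → 3 → 2 → 1 → 1 → 1 → 1 → 1 → 1 → 1 → 1 → 1 → 1  → end 1, rejected
w4: 0 → 3 → 1 → 1 → 1 → 1 → 1 → 1 → 1  → end 1, rejected
w5: 0 → 3 → 2 → 0 → 3 → 2 → 0 → 3 → 2 → 1 → 1 → 1 → 1 → 1  → end 1, rejected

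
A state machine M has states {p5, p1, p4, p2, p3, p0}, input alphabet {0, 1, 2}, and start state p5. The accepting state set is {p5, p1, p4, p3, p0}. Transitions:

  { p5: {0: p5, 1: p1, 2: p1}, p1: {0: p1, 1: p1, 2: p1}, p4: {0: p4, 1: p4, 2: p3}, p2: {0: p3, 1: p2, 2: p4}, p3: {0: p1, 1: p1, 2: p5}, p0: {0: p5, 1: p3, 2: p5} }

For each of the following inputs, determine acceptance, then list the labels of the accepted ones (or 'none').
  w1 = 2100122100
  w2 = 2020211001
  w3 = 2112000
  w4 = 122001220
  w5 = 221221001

w1, w2, w3, w4, w5

w1: p5 → p1 → p1 → p1 → p1 → p1 → p1 → p1 → p1 → p1 → p1  → end p1, accepted
w2: p5 → p1 → p1 → p1 → p1 → p1 → p1 → p1 → p1 → p1 → p1  → end p1, accepted
w3: p5 → p1 → p1 → p1 → p1 → p1 → p1 → p1  → end p1, accepted
w4: p5 → p1 → p1 → p1 → p1 → p1 → p1 → p1 → p1 → p1  → end p1, accepted
w5: p5 → p1 → p1 → p1 → p1 → p1 → p1 → p1 → p1 → p1  → end p1, accepted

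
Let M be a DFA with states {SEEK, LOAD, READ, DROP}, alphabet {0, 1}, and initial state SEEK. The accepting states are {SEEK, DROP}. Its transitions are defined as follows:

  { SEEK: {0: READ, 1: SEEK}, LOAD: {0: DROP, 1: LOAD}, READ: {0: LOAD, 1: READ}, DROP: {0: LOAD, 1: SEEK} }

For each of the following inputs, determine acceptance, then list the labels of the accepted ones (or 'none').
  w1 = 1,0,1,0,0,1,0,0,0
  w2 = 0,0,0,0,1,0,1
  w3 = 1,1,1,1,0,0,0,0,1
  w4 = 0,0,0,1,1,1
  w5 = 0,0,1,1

w1:
  start at SEEK
  read '1': SEEK → SEEK
  read '0': SEEK → READ
  read '1': READ → READ
  read '0': READ → LOAD
  read '0': LOAD → DROP
  read '1': DROP → SEEK
  read '0': SEEK → READ
  read '0': READ → LOAD
  read '0': LOAD → DROP
  end DROP, accepted
w2:
  start at SEEK
  read '0': SEEK → READ
  read '0': READ → LOAD
  read '0': LOAD → DROP
  read '0': DROP → LOAD
  read '1': LOAD → LOAD
  read '0': LOAD → DROP
  read '1': DROP → SEEK
  end SEEK, accepted
w3:
  start at SEEK
  read '1': SEEK → SEEK
  read '1': SEEK → SEEK
  read '1': SEEK → SEEK
  read '1': SEEK → SEEK
  read '0': SEEK → READ
  read '0': READ → LOAD
  read '0': LOAD → DROP
  read '0': DROP → LOAD
  read '1': LOAD → LOAD
  end LOAD, rejected
w4:
  start at SEEK
  read '0': SEEK → READ
  read '0': READ → LOAD
  read '0': LOAD → DROP
  read '1': DROP → SEEK
  read '1': SEEK → SEEK
  read '1': SEEK → SEEK
  end SEEK, accepted
w5:
  start at SEEK
  read '0': SEEK → READ
  read '0': READ → LOAD
  read '1': LOAD → LOAD
  read '1': LOAD → LOAD
  end LOAD, rejected

w1, w2, w4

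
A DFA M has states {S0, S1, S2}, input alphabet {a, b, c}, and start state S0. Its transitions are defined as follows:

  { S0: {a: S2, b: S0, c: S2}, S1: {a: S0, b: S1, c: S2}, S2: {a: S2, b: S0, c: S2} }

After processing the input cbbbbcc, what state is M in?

S2

S0 → S2 → S0 → S0 → S0 → S0 → S2 → S2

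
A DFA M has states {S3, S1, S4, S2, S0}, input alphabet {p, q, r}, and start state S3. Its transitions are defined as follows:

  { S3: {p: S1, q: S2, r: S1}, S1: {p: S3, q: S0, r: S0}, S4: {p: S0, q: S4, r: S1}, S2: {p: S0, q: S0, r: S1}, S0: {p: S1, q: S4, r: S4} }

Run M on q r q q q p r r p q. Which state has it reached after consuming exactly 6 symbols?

S0

Trace: S3 -q-> S2 -r-> S1 -q-> S0 -q-> S4 -q-> S4 -p-> S0
After 6 symbols: S0.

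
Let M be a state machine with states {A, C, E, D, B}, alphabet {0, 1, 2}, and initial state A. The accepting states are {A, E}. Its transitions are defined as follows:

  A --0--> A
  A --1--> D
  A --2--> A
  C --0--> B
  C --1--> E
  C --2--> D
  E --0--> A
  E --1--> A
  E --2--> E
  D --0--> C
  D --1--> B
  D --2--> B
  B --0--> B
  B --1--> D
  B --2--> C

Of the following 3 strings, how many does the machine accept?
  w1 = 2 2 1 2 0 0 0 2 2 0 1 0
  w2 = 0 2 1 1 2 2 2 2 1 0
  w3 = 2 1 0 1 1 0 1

w1:
  start at A
  read '2': A → A
  read '2': A → A
  read '1': A → D
  read '2': D → B
  read '0': B → B
  read '0': B → B
  read '0': B → B
  read '2': B → C
  read '2': C → D
  read '0': D → C
  read '1': C → E
  read '0': E → A
  end A, accepted
w2:
  start at A
  read '0': A → A
  read '2': A → A
  read '1': A → D
  read '1': D → B
  read '2': B → C
  read '2': C → D
  read '2': D → B
  read '2': B → C
  read '1': C → E
  read '0': E → A
  end A, accepted
w3:
  start at A
  read '2': A → A
  read '1': A → D
  read '0': D → C
  read '1': C → E
  read '1': E → A
  read '0': A → A
  read '1': A → D
  end D, rejected

2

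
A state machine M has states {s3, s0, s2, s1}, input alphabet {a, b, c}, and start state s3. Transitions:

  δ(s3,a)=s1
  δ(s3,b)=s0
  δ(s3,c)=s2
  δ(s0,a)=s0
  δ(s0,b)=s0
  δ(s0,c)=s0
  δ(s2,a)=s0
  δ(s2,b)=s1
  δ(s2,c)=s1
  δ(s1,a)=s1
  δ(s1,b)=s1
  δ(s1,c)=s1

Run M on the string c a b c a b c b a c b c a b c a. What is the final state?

start at s3
read 'c': s3 → s2
read 'a': s2 → s0
read 'b': s0 → s0
read 'c': s0 → s0
read 'a': s0 → s0
read 'b': s0 → s0
read 'c': s0 → s0
read 'b': s0 → s0
read 'a': s0 → s0
read 'c': s0 → s0
read 'b': s0 → s0
read 'c': s0 → s0
read 'a': s0 → s0
read 'b': s0 → s0
read 'c': s0 → s0
read 'a': s0 → s0

s0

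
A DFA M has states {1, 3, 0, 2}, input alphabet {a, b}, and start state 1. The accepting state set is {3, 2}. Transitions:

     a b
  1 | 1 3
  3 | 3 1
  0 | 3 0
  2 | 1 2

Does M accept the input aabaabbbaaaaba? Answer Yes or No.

Yes

Trace: 1 -a-> 1 -a-> 1 -b-> 3 -a-> 3 -a-> 3 -b-> 1 -b-> 3 -b-> 1 -a-> 1 -a-> 1 -a-> 1 -a-> 1 -b-> 3 -a-> 3
End state 3 is accepting.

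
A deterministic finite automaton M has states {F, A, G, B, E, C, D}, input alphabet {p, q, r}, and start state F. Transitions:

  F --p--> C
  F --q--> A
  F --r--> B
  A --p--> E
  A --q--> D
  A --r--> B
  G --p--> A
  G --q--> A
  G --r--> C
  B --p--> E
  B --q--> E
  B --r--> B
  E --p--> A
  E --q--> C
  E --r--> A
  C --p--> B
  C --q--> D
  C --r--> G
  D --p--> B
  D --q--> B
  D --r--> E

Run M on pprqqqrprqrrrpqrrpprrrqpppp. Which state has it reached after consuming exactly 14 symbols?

F → C → B → B → E → C → D → E → A → B → E → A → B → B → E
After 14 symbols: E.

E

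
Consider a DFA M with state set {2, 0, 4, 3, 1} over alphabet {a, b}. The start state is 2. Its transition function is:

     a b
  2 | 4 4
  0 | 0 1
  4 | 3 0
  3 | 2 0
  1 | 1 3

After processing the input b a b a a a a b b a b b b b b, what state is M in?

0

2 → 4 → 3 → 0 → 0 → 0 → 0 → 0 → 1 → 3 → 2 → 4 → 0 → 1 → 3 → 0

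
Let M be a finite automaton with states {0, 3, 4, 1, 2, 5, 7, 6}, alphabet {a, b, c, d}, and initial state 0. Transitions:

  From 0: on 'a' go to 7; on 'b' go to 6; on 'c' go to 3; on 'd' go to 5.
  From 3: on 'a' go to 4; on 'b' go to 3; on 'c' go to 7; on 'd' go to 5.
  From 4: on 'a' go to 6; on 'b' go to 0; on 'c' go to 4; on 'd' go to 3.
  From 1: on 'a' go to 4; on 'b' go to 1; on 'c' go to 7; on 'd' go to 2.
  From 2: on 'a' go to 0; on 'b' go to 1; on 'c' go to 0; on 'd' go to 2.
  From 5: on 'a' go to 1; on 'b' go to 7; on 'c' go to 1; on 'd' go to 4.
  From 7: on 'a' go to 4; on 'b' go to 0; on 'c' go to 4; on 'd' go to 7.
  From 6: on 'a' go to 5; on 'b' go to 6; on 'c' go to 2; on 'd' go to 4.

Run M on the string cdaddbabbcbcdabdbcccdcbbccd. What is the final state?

5

Trace: 0 -c-> 3 -d-> 5 -a-> 1 -d-> 2 -d-> 2 -b-> 1 -a-> 4 -b-> 0 -b-> 6 -c-> 2 -b-> 1 -c-> 7 -d-> 7 -a-> 4 -b-> 0 -d-> 5 -b-> 7 -c-> 4 -c-> 4 -c-> 4 -d-> 3 -c-> 7 -b-> 0 -b-> 6 -c-> 2 -c-> 0 -d-> 5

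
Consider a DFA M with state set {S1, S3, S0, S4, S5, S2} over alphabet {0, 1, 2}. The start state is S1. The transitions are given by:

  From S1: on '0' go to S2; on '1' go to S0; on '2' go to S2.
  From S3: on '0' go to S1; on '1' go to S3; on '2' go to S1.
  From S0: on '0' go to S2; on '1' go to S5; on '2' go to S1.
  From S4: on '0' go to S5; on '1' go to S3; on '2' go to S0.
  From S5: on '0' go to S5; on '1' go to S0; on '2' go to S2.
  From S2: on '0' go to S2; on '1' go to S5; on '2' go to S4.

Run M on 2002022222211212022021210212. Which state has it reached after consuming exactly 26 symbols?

start at S1
read '2': S1 → S2
read '0': S2 → S2
read '0': S2 → S2
read '2': S2 → S4
read '0': S4 → S5
read '2': S5 → S2
read '2': S2 → S4
read '2': S4 → S0
read '2': S0 → S1
read '2': S1 → S2
read '2': S2 → S4
read '1': S4 → S3
read '1': S3 → S3
read '2': S3 → S1
read '1': S1 → S0
read '2': S0 → S1
read '0': S1 → S2
read '2': S2 → S4
read '2': S4 → S0
read '0': S0 → S2
read '2': S2 → S4
read '1': S4 → S3
read '2': S3 → S1
read '1': S1 → S0
read '0': S0 → S2
read '2': S2 → S4
After 26 symbols: S4.

S4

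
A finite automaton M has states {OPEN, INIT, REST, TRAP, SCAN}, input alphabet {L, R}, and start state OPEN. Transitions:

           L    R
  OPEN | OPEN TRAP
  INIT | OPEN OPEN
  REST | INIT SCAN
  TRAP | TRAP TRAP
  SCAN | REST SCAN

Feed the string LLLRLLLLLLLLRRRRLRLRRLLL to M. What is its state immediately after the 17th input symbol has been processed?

Trace: OPEN -L-> OPEN -L-> OPEN -L-> OPEN -R-> TRAP -L-> TRAP -L-> TRAP -L-> TRAP -L-> TRAP -L-> TRAP -L-> TRAP -L-> TRAP -L-> TRAP -R-> TRAP -R-> TRAP -R-> TRAP -R-> TRAP -L-> TRAP
After 17 symbols: TRAP.

TRAP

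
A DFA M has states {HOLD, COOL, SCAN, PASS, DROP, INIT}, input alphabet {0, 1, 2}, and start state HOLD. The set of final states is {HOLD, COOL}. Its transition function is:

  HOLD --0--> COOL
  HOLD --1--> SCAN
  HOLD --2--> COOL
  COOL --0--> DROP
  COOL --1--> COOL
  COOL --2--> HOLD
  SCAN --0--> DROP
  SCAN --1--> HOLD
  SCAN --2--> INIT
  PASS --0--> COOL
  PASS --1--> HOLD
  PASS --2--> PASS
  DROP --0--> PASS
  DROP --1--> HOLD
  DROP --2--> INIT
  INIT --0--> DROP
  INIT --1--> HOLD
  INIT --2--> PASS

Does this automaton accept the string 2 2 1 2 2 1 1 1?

Yes

HOLD → COOL → HOLD → SCAN → INIT → PASS → HOLD → SCAN → HOLD
End state HOLD is accepting.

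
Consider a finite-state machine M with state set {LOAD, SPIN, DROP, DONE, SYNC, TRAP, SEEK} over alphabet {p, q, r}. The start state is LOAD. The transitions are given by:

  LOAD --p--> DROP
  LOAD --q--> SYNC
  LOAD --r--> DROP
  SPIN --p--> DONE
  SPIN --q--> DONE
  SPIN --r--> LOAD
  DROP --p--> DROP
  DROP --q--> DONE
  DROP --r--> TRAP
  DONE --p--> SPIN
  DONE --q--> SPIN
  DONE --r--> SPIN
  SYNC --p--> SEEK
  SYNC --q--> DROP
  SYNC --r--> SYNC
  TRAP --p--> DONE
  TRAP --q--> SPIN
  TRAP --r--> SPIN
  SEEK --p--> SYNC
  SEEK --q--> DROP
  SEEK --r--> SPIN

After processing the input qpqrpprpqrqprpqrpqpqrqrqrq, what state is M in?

LOAD → SYNC → SEEK → DROP → TRAP → DONE → SPIN → LOAD → DROP → DONE → SPIN → DONE → SPIN → LOAD → DROP → DONE → SPIN → DONE → SPIN → DONE → SPIN → LOAD → SYNC → SYNC → DROP → TRAP → SPIN

SPIN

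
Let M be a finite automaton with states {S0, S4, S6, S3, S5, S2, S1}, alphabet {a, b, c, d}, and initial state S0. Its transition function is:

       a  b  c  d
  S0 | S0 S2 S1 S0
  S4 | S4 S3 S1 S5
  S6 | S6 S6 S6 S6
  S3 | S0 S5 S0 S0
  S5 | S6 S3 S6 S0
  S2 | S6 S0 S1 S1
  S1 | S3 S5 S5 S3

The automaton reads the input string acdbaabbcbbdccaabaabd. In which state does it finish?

S0 → S0 → S1 → S3 → S5 → S6 → S6 → S6 → S6 → S6 → S6 → S6 → S6 → S6 → S6 → S6 → S6 → S6 → S6 → S6 → S6 → S6

S6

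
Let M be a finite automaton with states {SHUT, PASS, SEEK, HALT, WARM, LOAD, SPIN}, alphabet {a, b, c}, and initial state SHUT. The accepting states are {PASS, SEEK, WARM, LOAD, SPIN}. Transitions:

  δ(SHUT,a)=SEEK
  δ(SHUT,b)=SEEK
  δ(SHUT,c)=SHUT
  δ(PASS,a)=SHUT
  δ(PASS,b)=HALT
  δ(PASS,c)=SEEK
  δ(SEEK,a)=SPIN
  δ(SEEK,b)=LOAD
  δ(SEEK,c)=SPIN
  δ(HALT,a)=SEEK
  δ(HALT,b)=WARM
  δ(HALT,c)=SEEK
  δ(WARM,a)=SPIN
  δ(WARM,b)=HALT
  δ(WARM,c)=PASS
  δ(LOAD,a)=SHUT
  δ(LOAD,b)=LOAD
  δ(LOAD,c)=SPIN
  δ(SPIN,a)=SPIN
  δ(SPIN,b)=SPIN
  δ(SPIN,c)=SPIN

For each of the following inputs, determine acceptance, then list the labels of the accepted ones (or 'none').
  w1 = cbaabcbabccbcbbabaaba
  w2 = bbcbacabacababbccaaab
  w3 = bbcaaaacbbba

w1, w2, w3

w1: SHUT → SHUT → SEEK → SPIN → SPIN → SPIN → SPIN → SPIN → SPIN → SPIN → SPIN → SPIN → SPIN → SPIN → SPIN → SPIN → SPIN → SPIN → SPIN → SPIN → SPIN → SPIN  → end SPIN, accepted
w2: SHUT → SEEK → LOAD → SPIN → SPIN → SPIN → SPIN → SPIN → SPIN → SPIN → SPIN → SPIN → SPIN → SPIN → SPIN → SPIN → SPIN → SPIN → SPIN → SPIN → SPIN → SPIN  → end SPIN, accepted
w3: SHUT → SEEK → LOAD → SPIN → SPIN → SPIN → SPIN → SPIN → SPIN → SPIN → SPIN → SPIN → SPIN  → end SPIN, accepted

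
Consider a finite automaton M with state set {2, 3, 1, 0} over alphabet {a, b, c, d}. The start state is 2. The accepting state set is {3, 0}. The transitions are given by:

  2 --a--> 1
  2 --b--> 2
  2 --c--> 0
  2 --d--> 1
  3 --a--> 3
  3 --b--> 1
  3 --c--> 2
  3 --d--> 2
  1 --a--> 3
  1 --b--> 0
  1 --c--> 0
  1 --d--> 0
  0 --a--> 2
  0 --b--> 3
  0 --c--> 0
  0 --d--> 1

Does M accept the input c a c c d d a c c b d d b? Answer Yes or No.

Yes

2 → 0 → 2 → 0 → 0 → 1 → 0 → 2 → 0 → 0 → 3 → 2 → 1 → 0
End state 0 is accepting.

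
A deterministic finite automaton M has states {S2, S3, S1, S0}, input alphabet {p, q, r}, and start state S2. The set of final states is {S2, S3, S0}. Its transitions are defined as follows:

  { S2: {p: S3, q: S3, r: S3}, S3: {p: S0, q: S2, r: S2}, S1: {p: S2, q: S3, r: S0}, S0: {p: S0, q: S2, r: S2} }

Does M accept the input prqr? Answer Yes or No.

Yes

Trace: S2 -p-> S3 -r-> S2 -q-> S3 -r-> S2
End state S2 is accepting.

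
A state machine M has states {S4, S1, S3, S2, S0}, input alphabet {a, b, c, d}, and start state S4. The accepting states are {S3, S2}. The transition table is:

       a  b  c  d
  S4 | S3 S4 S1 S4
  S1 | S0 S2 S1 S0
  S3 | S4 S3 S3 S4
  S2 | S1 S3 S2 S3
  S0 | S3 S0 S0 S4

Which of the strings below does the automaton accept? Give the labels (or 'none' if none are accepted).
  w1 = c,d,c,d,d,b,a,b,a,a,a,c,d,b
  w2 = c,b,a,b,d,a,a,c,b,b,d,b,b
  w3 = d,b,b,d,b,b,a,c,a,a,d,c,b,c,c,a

none

w1: S4 → S1 → S0 → S0 → S4 → S4 → S4 → S3 → S3 → S4 → S3 → S4 → S1 → S0 → S0  → end S0, rejected
w2: S4 → S1 → S2 → S1 → S2 → S3 → S4 → S3 → S3 → S3 → S3 → S4 → S4 → S4  → end S4, rejected
w3: S4 → S4 → S4 → S4 → S4 → S4 → S4 → S3 → S3 → S4 → S3 → S4 → S1 → S2 → S2 → S2 → S1  → end S1, rejected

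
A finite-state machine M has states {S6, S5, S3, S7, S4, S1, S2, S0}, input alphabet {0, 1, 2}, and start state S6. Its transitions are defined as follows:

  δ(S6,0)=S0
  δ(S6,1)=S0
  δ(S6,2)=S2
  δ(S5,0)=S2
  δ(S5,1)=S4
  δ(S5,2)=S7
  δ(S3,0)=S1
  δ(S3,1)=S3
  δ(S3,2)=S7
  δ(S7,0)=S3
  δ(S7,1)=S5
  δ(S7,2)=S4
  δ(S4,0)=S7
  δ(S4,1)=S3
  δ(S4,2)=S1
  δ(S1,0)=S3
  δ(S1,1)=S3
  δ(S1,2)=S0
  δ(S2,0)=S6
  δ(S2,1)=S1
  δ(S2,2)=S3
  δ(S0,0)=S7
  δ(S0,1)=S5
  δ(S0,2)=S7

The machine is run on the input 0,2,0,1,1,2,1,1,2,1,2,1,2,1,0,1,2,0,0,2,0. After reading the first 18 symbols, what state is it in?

S6 → S0 → S7 → S3 → S3 → S3 → S7 → S5 → S4 → S1 → S3 → S7 → S5 → S7 → S5 → S2 → S1 → S0 → S7
After 18 symbols: S7.

S7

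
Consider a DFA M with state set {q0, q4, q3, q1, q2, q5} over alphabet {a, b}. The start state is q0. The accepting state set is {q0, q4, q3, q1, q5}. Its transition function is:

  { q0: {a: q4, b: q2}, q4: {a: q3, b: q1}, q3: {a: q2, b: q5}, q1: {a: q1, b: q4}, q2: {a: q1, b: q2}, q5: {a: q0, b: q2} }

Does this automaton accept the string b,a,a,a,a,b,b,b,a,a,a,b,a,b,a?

Yes

Trace: q0 -b-> q2 -a-> q1 -a-> q1 -a-> q1 -a-> q1 -b-> q4 -b-> q1 -b-> q4 -a-> q3 -a-> q2 -a-> q1 -b-> q4 -a-> q3 -b-> q5 -a-> q0
End state q0 is accepting.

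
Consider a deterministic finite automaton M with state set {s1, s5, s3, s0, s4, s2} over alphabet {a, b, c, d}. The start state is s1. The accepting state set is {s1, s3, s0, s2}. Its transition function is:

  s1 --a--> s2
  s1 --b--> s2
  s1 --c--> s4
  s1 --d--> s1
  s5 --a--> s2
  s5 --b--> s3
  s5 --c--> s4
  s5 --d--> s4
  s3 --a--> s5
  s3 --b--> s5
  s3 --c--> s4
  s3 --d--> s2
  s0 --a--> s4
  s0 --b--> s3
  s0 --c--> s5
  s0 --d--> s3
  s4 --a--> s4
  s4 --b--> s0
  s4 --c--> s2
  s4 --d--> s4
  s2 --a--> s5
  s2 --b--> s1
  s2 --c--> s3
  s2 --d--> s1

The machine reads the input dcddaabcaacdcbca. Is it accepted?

No

start at s1
read 'd': s1 → s1
read 'c': s1 → s4
read 'd': s4 → s4
read 'd': s4 → s4
read 'a': s4 → s4
read 'a': s4 → s4
read 'b': s4 → s0
read 'c': s0 → s5
read 'a': s5 → s2
read 'a': s2 → s5
read 'c': s5 → s4
read 'd': s4 → s4
read 'c': s4 → s2
read 'b': s2 → s1
read 'c': s1 → s4
read 'a': s4 → s4
End state s4 is not accepting.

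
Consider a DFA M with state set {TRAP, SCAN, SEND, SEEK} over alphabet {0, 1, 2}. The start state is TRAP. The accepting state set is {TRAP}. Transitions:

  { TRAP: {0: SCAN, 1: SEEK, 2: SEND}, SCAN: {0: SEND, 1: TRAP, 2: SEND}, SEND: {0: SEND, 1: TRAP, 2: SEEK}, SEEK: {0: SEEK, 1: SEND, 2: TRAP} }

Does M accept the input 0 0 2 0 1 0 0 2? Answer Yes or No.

Trace: TRAP -0-> SCAN -0-> SEND -2-> SEEK -0-> SEEK -1-> SEND -0-> SEND -0-> SEND -2-> SEEK
End state SEEK is not accepting.

No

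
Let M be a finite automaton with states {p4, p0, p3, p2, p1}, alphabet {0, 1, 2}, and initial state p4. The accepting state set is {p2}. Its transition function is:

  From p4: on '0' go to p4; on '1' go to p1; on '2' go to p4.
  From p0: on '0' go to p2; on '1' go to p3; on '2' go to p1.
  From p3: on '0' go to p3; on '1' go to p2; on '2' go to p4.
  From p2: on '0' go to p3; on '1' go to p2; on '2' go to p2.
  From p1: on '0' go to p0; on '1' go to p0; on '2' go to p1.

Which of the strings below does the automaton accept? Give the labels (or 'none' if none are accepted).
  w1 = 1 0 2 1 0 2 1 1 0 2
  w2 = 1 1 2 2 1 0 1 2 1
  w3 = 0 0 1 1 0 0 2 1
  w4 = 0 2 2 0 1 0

w2

w1:
  start at p4
  read '1': p4 → p1
  read '0': p1 → p0
  read '2': p0 → p1
  read '1': p1 → p0
  read '0': p0 → p2
  read '2': p2 → p2
  read '1': p2 → p2
  read '1': p2 → p2
  read '0': p2 → p3
  read '2': p3 → p4
  end p4, rejected
w2:
  start at p4
  read '1': p4 → p1
  read '1': p1 → p0
  read '2': p0 → p1
  read '2': p1 → p1
  read '1': p1 → p0
  read '0': p0 → p2
  read '1': p2 → p2
  read '2': p2 → p2
  read '1': p2 → p2
  end p2, accepted
w3:
  start at p4
  read '0': p4 → p4
  read '0': p4 → p4
  read '1': p4 → p1
  read '1': p1 → p0
  read '0': p0 → p2
  read '0': p2 → p3
  read '2': p3 → p4
  read '1': p4 → p1
  end p1, rejected
w4:
  start at p4
  read '0': p4 → p4
  read '2': p4 → p4
  read '2': p4 → p4
  read '0': p4 → p4
  read '1': p4 → p1
  read '0': p1 → p0
  end p0, rejected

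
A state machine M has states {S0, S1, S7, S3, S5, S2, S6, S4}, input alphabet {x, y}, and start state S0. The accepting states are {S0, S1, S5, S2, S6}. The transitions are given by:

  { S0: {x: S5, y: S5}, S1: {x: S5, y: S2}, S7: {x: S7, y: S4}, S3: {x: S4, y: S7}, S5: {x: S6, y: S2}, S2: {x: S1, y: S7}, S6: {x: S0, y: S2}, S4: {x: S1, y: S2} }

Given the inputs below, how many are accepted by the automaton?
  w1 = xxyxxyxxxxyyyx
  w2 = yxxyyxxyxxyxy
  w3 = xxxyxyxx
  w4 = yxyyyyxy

3

w1: Trace: S0 -x-> S5 -x-> S6 -y-> S2 -x-> S1 -x-> S5 -y-> S2 -x-> S1 -x-> S5 -x-> S6 -x-> S0 -y-> S5 -y-> S2 -y-> S7 -x-> S7  → end S7, rejected
w2: Trace: S0 -y-> S5 -x-> S6 -x-> S0 -y-> S5 -y-> S2 -x-> S1 -x-> S5 -y-> S2 -x-> S1 -x-> S5 -y-> S2 -x-> S1 -y-> S2  → end S2, accepted
w3: Trace: S0 -x-> S5 -x-> S6 -x-> S0 -y-> S5 -x-> S6 -y-> S2 -x-> S1 -x-> S5  → end S5, accepted
w4: Trace: S0 -y-> S5 -x-> S6 -y-> S2 -y-> S7 -y-> S4 -y-> S2 -x-> S1 -y-> S2  → end S2, accepted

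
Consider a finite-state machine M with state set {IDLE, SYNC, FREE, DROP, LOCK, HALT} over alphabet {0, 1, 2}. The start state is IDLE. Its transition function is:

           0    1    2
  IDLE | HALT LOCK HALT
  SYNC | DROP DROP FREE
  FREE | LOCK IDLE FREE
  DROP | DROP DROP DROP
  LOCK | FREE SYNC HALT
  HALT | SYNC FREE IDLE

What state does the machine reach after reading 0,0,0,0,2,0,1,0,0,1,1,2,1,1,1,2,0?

DROP

Trace: IDLE -0-> HALT -0-> SYNC -0-> DROP -0-> DROP -2-> DROP -0-> DROP -1-> DROP -0-> DROP -0-> DROP -1-> DROP -1-> DROP -2-> DROP -1-> DROP -1-> DROP -1-> DROP -2-> DROP -0-> DROP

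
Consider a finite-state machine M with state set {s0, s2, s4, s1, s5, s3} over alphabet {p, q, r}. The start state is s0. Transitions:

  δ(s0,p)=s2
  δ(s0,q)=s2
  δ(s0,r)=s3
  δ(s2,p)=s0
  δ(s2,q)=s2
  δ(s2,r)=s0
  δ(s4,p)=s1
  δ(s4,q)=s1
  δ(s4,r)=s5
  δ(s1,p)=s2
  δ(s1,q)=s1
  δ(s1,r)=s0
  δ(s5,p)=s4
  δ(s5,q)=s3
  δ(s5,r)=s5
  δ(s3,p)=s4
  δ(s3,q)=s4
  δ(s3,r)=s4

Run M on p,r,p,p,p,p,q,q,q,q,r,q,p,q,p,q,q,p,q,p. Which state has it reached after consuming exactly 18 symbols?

start at s0
read 'p': s0 → s2
read 'r': s2 → s0
read 'p': s0 → s2
read 'p': s2 → s0
read 'p': s0 → s2
read 'p': s2 → s0
read 'q': s0 → s2
read 'q': s2 → s2
read 'q': s2 → s2
read 'q': s2 → s2
read 'r': s2 → s0
read 'q': s0 → s2
read 'p': s2 → s0
read 'q': s0 → s2
read 'p': s2 → s0
read 'q': s0 → s2
read 'q': s2 → s2
read 'p': s2 → s0
After 18 symbols: s0.

s0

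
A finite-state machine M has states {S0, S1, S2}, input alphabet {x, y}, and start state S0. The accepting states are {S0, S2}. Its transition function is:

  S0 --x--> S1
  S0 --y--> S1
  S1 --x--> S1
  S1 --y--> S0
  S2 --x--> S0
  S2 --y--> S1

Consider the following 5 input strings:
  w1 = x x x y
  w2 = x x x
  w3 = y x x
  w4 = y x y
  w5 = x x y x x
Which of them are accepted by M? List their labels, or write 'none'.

w1, w4

w1:
  start at S0
  read 'x': S0 → S1
  read 'x': S1 → S1
  read 'x': S1 → S1
  read 'y': S1 → S0
  end S0, accepted
w2:
  start at S0
  read 'x': S0 → S1
  read 'x': S1 → S1
  read 'x': S1 → S1
  end S1, rejected
w3:
  start at S0
  read 'y': S0 → S1
  read 'x': S1 → S1
  read 'x': S1 → S1
  end S1, rejected
w4:
  start at S0
  read 'y': S0 → S1
  read 'x': S1 → S1
  read 'y': S1 → S0
  end S0, accepted
w5:
  start at S0
  read 'x': S0 → S1
  read 'x': S1 → S1
  read 'y': S1 → S0
  read 'x': S0 → S1
  read 'x': S1 → S1
  end S1, rejected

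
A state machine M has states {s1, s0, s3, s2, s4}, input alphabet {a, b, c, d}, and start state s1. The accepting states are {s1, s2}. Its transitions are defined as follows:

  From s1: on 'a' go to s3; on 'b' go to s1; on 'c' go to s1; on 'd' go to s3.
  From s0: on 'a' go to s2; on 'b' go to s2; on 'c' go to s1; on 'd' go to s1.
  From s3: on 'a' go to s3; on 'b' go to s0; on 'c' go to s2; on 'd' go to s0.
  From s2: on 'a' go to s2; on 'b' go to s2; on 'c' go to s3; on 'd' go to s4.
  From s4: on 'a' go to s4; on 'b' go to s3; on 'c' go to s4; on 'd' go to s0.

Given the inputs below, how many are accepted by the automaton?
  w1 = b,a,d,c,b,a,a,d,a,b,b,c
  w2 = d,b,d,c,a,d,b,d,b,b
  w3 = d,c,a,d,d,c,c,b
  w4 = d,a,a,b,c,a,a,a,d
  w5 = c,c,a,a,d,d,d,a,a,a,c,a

w1: Trace: s1 -b-> s1 -a-> s3 -d-> s0 -c-> s1 -b-> s1 -a-> s3 -a-> s3 -d-> s0 -a-> s2 -b-> s2 -b-> s2 -c-> s3  → end s3, rejected
w2: Trace: s1 -d-> s3 -b-> s0 -d-> s1 -c-> s1 -a-> s3 -d-> s0 -b-> s2 -d-> s4 -b-> s3 -b-> s0  → end s0, rejected
w3: Trace: s1 -d-> s3 -c-> s2 -a-> s2 -d-> s4 -d-> s0 -c-> s1 -c-> s1 -b-> s1  → end s1, accepted
w4: Trace: s1 -d-> s3 -a-> s3 -a-> s3 -b-> s0 -c-> s1 -a-> s3 -a-> s3 -a-> s3 -d-> s0  → end s0, rejected
w5: Trace: s1 -c-> s1 -c-> s1 -a-> s3 -a-> s3 -d-> s0 -d-> s1 -d-> s3 -a-> s3 -a-> s3 -a-> s3 -c-> s2 -a-> s2  → end s2, accepted

2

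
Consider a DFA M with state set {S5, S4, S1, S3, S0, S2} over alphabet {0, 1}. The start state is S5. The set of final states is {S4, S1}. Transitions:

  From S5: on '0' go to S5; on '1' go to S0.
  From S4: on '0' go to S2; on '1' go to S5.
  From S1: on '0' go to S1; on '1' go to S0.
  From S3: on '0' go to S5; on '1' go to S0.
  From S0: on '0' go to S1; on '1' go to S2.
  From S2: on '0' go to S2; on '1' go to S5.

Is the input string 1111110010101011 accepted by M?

No

S5 → S0 → S2 → S5 → S0 → S2 → S5 → S5 → S5 → S0 → S1 → S0 → S1 → S0 → S1 → S0 → S2
End state S2 is not accepting.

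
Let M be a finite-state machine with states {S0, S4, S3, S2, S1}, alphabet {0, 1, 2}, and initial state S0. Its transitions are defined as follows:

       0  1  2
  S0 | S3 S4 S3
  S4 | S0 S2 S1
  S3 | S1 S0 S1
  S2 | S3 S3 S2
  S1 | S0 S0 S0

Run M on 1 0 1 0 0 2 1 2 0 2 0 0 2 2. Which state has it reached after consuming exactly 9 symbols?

Trace: S0 -1-> S4 -0-> S0 -1-> S4 -0-> S0 -0-> S3 -2-> S1 -1-> S0 -2-> S3 -0-> S1
After 9 symbols: S1.

S1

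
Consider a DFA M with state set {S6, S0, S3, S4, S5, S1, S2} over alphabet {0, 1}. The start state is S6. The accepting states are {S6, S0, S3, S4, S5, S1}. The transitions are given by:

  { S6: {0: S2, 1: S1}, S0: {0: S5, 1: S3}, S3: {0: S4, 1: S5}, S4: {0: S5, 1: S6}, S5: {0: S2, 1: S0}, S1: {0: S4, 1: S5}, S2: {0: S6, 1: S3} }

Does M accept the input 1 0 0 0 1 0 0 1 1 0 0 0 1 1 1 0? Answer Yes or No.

Trace: S6 -1-> S1 -0-> S4 -0-> S5 -0-> S2 -1-> S3 -0-> S4 -0-> S5 -1-> S0 -1-> S3 -0-> S4 -0-> S5 -0-> S2 -1-> S3 -1-> S5 -1-> S0 -0-> S5
End state S5 is accepting.

Yes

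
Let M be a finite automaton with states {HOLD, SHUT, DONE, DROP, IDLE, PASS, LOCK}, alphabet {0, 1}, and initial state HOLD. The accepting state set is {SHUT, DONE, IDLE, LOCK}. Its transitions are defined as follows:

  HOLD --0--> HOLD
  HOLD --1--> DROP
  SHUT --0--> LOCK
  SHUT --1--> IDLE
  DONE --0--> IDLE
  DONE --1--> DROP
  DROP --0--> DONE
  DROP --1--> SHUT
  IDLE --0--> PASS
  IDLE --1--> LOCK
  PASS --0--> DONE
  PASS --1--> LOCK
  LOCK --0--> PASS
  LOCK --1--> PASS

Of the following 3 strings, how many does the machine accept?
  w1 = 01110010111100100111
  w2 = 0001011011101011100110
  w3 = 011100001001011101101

2

w1: Trace: HOLD -0-> HOLD -1-> DROP -1-> SHUT -1-> IDLE -0-> PASS -0-> DONE -1-> DROP -0-> DONE -1-> DROP -1-> SHUT -1-> IDLE -1-> LOCK -0-> PASS -0-> DONE -1-> DROP -0-> DONE -0-> IDLE -1-> LOCK -1-> PASS -1-> LOCK  → end LOCK, accepted
w2: Trace: HOLD -0-> HOLD -0-> HOLD -0-> HOLD -1-> DROP -0-> DONE -1-> DROP -1-> SHUT -0-> LOCK -1-> PASS -1-> LOCK -1-> PASS -0-> DONE -1-> DROP -0-> DONE -1-> DROP -1-> SHUT -1-> IDLE -0-> PASS -0-> DONE -1-> DROP -1-> SHUT -0-> LOCK  → end LOCK, accepted
w3: Trace: HOLD -0-> HOLD -1-> DROP -1-> SHUT -1-> IDLE -0-> PASS -0-> DONE -0-> IDLE -0-> PASS -1-> LOCK -0-> PASS -0-> DONE -1-> DROP -0-> DONE -1-> DROP -1-> SHUT -1-> IDLE -0-> PASS -1-> LOCK -1-> PASS -0-> DONE -1-> DROP  → end DROP, rejected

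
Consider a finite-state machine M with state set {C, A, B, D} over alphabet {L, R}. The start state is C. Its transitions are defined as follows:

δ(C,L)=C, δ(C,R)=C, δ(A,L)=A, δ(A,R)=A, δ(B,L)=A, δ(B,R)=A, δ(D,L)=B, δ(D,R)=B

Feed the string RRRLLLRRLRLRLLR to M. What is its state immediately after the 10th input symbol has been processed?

start at C
read 'R': C → C
read 'R': C → C
read 'R': C → C
read 'L': C → C
read 'L': C → C
read 'L': C → C
read 'R': C → C
read 'R': C → C
read 'L': C → C
read 'R': C → C
After 10 symbols: C.

C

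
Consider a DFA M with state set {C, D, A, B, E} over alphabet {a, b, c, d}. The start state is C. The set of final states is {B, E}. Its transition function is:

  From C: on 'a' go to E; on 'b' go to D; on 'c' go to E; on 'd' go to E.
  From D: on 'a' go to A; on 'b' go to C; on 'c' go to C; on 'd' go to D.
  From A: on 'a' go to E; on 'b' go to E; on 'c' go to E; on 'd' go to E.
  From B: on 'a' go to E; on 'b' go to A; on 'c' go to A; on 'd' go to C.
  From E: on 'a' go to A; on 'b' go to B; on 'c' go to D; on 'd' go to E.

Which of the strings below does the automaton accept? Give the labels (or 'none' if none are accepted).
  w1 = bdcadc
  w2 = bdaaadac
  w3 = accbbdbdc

w1: Trace: C -b-> D -d-> D -c-> C -a-> E -d-> E -c-> D  → end D, rejected
w2: Trace: C -b-> D -d-> D -a-> A -a-> E -a-> A -d-> E -a-> A -c-> E  → end E, accepted
w3: Trace: C -a-> E -c-> D -c-> C -b-> D -b-> C -d-> E -b-> B -d-> C -c-> E  → end E, accepted

w2, w3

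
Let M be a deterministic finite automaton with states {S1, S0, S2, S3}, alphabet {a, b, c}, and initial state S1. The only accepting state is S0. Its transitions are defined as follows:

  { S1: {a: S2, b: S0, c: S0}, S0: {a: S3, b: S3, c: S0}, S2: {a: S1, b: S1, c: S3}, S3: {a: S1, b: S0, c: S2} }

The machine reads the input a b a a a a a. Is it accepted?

No

start at S1
read 'a': S1 → S2
read 'b': S2 → S1
read 'a': S1 → S2
read 'a': S2 → S1
read 'a': S1 → S2
read 'a': S2 → S1
read 'a': S1 → S2
End state S2 is not accepting.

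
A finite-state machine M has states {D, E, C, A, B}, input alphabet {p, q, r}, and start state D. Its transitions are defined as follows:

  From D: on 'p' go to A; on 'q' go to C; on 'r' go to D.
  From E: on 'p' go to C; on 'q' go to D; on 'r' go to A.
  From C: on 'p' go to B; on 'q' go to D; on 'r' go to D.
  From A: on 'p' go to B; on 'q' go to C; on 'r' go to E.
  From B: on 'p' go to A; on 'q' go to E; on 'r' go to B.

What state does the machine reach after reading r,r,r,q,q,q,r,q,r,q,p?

start at D
read 'r': D → D
read 'r': D → D
read 'r': D → D
read 'q': D → C
read 'q': C → D
read 'q': D → C
read 'r': C → D
read 'q': D → C
read 'r': C → D
read 'q': D → C
read 'p': C → B

B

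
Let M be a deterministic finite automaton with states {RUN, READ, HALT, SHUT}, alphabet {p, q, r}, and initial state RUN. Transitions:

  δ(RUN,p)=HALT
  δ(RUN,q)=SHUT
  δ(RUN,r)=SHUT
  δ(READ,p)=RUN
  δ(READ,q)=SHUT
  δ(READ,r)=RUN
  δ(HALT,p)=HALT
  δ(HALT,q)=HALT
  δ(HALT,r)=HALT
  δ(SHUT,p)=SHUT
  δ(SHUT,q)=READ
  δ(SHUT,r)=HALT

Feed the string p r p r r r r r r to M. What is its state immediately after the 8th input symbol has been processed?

Trace: RUN -p-> HALT -r-> HALT -p-> HALT -r-> HALT -r-> HALT -r-> HALT -r-> HALT -r-> HALT
After 8 symbols: HALT.

HALT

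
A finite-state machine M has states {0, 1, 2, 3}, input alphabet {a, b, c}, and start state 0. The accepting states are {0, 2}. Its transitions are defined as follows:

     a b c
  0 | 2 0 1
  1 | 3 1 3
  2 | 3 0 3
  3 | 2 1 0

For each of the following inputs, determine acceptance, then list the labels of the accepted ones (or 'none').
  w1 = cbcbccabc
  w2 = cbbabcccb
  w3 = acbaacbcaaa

w1: Trace: 0 -c-> 1 -b-> 1 -c-> 3 -b-> 1 -c-> 3 -c-> 0 -a-> 2 -b-> 0 -c-> 1  → end 1, rejected
w2: Trace: 0 -c-> 1 -b-> 1 -b-> 1 -a-> 3 -b-> 1 -c-> 3 -c-> 0 -c-> 1 -b-> 1  → end 1, rejected
w3: Trace: 0 -a-> 2 -c-> 3 -b-> 1 -a-> 3 -a-> 2 -c-> 3 -b-> 1 -c-> 3 -a-> 2 -a-> 3 -a-> 2  → end 2, accepted

w3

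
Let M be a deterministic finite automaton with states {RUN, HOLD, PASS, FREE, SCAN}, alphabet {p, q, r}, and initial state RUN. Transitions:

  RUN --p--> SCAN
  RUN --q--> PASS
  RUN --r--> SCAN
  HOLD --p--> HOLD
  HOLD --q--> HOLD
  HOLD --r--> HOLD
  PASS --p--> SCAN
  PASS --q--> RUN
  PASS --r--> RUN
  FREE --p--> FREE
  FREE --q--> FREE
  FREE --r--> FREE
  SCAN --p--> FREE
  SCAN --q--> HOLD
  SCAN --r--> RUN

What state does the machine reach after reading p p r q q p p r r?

Trace: RUN -p-> SCAN -p-> FREE -r-> FREE -q-> FREE -q-> FREE -p-> FREE -p-> FREE -r-> FREE -r-> FREE

FREE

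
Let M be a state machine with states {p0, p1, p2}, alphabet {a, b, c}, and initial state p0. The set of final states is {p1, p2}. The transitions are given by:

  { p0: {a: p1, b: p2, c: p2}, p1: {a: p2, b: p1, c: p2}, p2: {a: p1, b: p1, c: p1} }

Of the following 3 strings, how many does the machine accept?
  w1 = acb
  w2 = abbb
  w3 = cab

w1:
  start at p0
  read 'a': p0 → p1
  read 'c': p1 → p2
  read 'b': p2 → p1
  end p1, accepted
w2:
  start at p0
  read 'a': p0 → p1
  read 'b': p1 → p1
  read 'b': p1 → p1
  read 'b': p1 → p1
  end p1, accepted
w3:
  start at p0
  read 'c': p0 → p2
  read 'a': p2 → p1
  read 'b': p1 → p1
  end p1, accepted

3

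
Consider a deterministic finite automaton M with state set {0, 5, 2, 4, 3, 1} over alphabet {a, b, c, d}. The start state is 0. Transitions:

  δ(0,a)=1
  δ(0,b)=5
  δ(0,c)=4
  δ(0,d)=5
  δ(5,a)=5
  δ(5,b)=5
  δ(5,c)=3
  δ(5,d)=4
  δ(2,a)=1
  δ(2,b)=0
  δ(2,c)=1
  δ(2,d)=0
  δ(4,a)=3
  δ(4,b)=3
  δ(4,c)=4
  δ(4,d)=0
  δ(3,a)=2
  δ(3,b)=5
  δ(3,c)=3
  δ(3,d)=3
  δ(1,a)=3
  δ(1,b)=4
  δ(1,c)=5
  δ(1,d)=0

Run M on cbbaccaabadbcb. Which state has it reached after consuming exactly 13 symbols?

3

start at 0
read 'c': 0 → 4
read 'b': 4 → 3
read 'b': 3 → 5
read 'a': 5 → 5
read 'c': 5 → 3
read 'c': 3 → 3
read 'a': 3 → 2
read 'a': 2 → 1
read 'b': 1 → 4
read 'a': 4 → 3
read 'd': 3 → 3
read 'b': 3 → 5
read 'c': 5 → 3
After 13 symbols: 3.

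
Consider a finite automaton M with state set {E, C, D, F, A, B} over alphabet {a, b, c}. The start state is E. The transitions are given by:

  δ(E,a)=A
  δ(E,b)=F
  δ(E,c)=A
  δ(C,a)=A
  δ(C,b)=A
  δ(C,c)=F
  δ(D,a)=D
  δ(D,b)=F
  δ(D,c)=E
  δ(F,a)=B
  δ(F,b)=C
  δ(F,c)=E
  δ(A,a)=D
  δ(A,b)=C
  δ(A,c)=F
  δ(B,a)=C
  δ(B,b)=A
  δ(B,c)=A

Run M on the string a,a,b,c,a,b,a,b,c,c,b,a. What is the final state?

B

Trace: E -a-> A -a-> D -b-> F -c-> E -a-> A -b-> C -a-> A -b-> C -c-> F -c-> E -b-> F -a-> B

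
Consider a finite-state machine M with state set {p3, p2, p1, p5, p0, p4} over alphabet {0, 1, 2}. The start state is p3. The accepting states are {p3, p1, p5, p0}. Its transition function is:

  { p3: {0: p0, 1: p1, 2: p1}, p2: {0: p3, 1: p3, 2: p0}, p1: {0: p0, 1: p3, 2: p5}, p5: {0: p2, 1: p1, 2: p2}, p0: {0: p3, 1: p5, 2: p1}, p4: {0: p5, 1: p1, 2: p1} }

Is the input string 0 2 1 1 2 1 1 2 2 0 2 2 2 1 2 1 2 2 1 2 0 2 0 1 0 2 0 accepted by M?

p3 → p0 → p1 → p3 → p1 → p5 → p1 → p3 → p1 → p5 → p2 → p0 → p1 → p5 → p1 → p5 → p1 → p5 → p2 → p3 → p1 → p0 → p1 → p0 → p5 → p2 → p0 → p3
End state p3 is accepting.

Yes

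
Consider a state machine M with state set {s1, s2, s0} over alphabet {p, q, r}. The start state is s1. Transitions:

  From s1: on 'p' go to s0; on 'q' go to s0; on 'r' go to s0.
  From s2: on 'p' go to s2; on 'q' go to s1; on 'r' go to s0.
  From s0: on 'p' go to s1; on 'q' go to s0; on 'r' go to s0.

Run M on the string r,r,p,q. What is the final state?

s0

start at s1
read 'r': s1 → s0
read 'r': s0 → s0
read 'p': s0 → s1
read 'q': s1 → s0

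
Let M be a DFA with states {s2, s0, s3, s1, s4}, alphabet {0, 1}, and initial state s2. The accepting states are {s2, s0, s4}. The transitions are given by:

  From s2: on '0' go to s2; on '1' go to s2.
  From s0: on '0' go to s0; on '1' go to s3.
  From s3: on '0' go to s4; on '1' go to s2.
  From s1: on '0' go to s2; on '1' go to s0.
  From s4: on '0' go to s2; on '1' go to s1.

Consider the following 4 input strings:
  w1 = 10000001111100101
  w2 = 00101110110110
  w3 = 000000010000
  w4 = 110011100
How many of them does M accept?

4

w1: Trace: s2 -1-> s2 -0-> s2 -0-> s2 -0-> s2 -0-> s2 -0-> s2 -0-> s2 -1-> s2 -1-> s2 -1-> s2 -1-> s2 -1-> s2 -0-> s2 -0-> s2 -1-> s2 -0-> s2 -1-> s2  → end s2, accepted
w2: Trace: s2 -0-> s2 -0-> s2 -1-> s2 -0-> s2 -1-> s2 -1-> s2 -1-> s2 -0-> s2 -1-> s2 -1-> s2 -0-> s2 -1-> s2 -1-> s2 -0-> s2  → end s2, accepted
w3: Trace: s2 -0-> s2 -0-> s2 -0-> s2 -0-> s2 -0-> s2 -0-> s2 -0-> s2 -1-> s2 -0-> s2 -0-> s2 -0-> s2 -0-> s2  → end s2, accepted
w4: Trace: s2 -1-> s2 -1-> s2 -0-> s2 -0-> s2 -1-> s2 -1-> s2 -1-> s2 -0-> s2 -0-> s2  → end s2, accepted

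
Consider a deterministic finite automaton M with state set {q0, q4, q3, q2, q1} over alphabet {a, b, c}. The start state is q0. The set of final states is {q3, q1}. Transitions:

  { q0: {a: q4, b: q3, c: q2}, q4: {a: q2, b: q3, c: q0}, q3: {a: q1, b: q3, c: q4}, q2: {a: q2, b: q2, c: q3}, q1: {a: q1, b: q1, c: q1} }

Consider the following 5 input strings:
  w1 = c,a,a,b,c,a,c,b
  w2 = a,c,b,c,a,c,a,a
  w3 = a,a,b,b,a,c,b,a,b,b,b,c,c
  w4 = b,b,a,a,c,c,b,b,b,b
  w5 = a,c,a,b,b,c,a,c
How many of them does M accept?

w1: q0 → q2 → q2 → q2 → q2 → q3 → q1 → q1 → q1  → end q1, accepted
w2: q0 → q4 → q0 → q3 → q4 → q2 → q3 → q1 → q1  → end q1, accepted
w3: q0 → q4 → q2 → q2 → q2 → q2 → q3 → q3 → q1 → q1 → q1 → q1 → q1 → q1  → end q1, accepted
w4: q0 → q3 → q3 → q1 → q1 → q1 → q1 → q1 → q1 → q1 → q1  → end q1, accepted
w5: q0 → q4 → q0 → q4 → q3 → q3 → q4 → q2 → q3  → end q3, accepted

5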